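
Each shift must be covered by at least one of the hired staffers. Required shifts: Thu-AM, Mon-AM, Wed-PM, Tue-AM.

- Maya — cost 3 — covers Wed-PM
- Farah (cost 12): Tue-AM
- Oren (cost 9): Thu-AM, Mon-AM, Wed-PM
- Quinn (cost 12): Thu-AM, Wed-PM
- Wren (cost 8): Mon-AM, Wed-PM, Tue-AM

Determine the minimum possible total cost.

17

Choose Oren and Wren: together they cover Thu-AM, Mon-AM, Wed-PM, Tue-AM — every shift.
Total cost: 9 + 8 = 17.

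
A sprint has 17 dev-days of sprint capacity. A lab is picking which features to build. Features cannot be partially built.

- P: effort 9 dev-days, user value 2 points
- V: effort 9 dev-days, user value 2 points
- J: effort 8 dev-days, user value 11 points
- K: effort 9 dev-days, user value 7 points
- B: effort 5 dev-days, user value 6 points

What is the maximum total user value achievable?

J + K: effort 8 + 9 = 17 ≤ 17, user value 11 + 7 = 18.
J + B: effort 8 + 5 = 13 ≤ 17, user value 11 + 6 = 17.
Best is J and K with total user value 18.

18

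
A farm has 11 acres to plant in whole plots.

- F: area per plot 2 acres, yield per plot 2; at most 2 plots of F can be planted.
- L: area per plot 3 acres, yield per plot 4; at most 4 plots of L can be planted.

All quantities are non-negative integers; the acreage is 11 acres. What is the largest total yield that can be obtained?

14

This is a bounded integer knapsack.
3×L: area 9 ≤ 11, yield 3·4 = 12.
1×F and 3×L: area 11 ≤ 11, yield 1·2 + 3·4 = 14.
Best is 14.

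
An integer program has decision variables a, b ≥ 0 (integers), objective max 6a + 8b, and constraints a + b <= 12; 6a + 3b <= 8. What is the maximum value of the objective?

16

The continuous relaxation peaks at (0, 2.67) with value 21.33; rounding to a feasible lattice point costs some objective.
(a,b)=(0,2) is feasible, giving 16.
(a,b)=(0,1) is feasible, giving 8.
Maximum is 16 at (a,b)=(0,2).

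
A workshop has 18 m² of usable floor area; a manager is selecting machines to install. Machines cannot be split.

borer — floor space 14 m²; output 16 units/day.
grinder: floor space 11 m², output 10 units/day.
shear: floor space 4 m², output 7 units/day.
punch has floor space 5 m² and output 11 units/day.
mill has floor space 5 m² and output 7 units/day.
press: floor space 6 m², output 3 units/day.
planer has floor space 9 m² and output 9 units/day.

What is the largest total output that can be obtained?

Allowing fractional choices, the relaxed optimum would be about 29.6, but machines are indivisible.
shear + punch + mill: floor space 4 + 5 + 5 = 14 ≤ 18, output 7 + 11 + 7 = 25.
shear + punch + planer: floor space 4 + 5 + 9 = 18 ≤ 18, output 7 + 11 + 9 = 27.
borer + shear: floor space 14 + 4 = 18 ≤ 18, output 16 + 7 = 23.
Best is shear, punch, and planer with total output 27.

27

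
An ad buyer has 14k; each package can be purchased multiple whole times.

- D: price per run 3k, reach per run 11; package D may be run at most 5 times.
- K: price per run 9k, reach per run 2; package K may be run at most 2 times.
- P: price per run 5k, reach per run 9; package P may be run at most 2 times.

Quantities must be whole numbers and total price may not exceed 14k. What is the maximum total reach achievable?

D has the best ratio (11/3); taking only D gives at most 4×11 = 44 (stopped by the price limit).
Optimal: 4×D: price 12 ≤ 14, reach 4·11 = 44.

44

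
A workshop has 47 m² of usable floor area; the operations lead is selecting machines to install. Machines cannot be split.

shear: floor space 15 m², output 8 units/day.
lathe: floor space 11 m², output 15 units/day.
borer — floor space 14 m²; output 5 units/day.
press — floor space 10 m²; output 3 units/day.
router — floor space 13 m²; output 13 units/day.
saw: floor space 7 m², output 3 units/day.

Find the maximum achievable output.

39

Take shear, lathe, router, and saw: floor space 15 + 11 + 13 + 7 = 46 ≤ 47, output 8 + 15 + 13 + 3 = 39.
No other feasible combination does better.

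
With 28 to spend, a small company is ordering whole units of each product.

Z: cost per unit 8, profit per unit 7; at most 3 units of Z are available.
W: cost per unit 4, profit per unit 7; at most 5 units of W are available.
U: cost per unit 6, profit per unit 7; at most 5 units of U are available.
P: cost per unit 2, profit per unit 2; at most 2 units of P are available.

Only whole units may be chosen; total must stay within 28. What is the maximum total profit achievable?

44

4×W and 2×U: cost 28 ≤ 28, profit 4·7 + 2·7 = 42.
5×W, 1×U, and 1×P: cost 28 ≤ 28, profit 5·7 + 1·7 + 1·2 = 44.
Best is 44.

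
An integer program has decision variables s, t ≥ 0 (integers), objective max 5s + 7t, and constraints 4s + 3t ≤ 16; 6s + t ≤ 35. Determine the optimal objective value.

The continuous relaxation peaks at (0, 5.33) with value 37.33; rounding to a feasible lattice point costs some objective.
(s,t)=(0,5): 4·0+3·5=15≤16, 6·0+1·5=5≤35, objective 35.
(s,t)=(1,4): 4·1+3·4=16≤16, 6·1+1·4=10≤35, objective 33.
(s,t)=(0,4): 4·0+3·4=12≤16, 6·0+1·4=4≤35, objective 28.
No feasible integer point exceeds 35.

35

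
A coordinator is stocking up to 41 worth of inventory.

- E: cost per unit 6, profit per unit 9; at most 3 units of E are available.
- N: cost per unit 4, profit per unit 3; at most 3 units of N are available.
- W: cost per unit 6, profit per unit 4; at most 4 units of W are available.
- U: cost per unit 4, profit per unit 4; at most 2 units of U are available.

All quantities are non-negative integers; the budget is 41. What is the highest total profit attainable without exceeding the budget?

45

3×E, 2×N, 1×W, and 2×U: cost 40 ≤ 41, profit 3·9 + 2·3 + 1·4 + 2·4 = 45.
3×E, 3×N, and 2×U: cost 38 ≤ 41, profit 3·9 + 3·3 + 2·4 = 44.
Best is 45.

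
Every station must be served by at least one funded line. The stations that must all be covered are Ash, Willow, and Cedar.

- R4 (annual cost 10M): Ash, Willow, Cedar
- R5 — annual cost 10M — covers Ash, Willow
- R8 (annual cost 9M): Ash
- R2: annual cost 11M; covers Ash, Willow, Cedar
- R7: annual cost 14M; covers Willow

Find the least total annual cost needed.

R4 alone covers Ash, Willow, Cedar — every station.
Total annual cost: 10.
No cover costs less than 10.

10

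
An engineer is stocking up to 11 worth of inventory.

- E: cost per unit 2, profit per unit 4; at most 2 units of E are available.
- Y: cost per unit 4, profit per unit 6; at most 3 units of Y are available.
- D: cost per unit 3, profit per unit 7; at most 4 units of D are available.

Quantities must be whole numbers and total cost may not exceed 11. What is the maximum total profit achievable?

Take 1×E and 3×D: cost 11 ≤ 11, profit 1·4 + 3·7 = 25.
No other integer combination yields more.

25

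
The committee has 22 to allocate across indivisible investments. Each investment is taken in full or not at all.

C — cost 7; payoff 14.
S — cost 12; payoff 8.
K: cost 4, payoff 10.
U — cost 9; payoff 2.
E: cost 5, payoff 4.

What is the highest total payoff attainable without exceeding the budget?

This is a 0-1 knapsack instance.
C + K + E: cost 7 + 4 + 5 = 16 ≤ 22, payoff 14 + 10 + 4 = 28.
C + K + U: cost 7 + 4 + 9 = 20 ≤ 22, payoff 14 + 10 + 2 = 26.
C + K: cost 7 + 4 = 11 ≤ 22, payoff 14 + 10 = 24.
Best is C, K, and E with total payoff 28.

28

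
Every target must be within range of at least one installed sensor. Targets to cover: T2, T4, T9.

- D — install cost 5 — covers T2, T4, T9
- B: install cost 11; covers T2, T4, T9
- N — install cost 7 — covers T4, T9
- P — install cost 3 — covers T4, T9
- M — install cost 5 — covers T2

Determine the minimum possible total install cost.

5

The greedy cost-per-new-target heuristic would pick P and D for 8, but a cheaper cover exists.
D alone covers T2, T4, T9 — every target.
Total install cost: 5.
No cover costs less than 5.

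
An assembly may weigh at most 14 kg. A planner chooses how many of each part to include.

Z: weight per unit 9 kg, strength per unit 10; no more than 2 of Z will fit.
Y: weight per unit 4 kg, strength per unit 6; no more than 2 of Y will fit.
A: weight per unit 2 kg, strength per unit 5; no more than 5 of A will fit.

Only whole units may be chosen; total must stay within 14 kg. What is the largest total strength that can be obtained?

Take 1×Y and 5×A: weight 14 ≤ 14, strength 1·6 + 5·5 = 31.
A has the best ratio (5/2) and is taken to its limit of 5; remaining capacity is filled optimally with the others.

31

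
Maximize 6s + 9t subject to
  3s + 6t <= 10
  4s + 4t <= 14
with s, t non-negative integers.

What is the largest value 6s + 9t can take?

18

(s,t)=(3,0) is feasible, giving 18.
(s,t)=(2,0) is feasible, giving 12.
No feasible integer point exceeds 18.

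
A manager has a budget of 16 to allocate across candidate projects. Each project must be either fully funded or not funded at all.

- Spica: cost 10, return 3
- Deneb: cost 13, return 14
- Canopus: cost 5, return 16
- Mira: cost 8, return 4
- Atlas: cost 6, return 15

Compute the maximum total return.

This is a 0-1 knapsack instance.
Canopus + Mira: cost 5 + 8 = 13 ≤ 16, return 16 + 4 = 20.
Canopus + Atlas: cost 5 + 6 = 11 ≤ 16, return 16 + 15 = 31.
Best is Canopus and Atlas with total return 31.

31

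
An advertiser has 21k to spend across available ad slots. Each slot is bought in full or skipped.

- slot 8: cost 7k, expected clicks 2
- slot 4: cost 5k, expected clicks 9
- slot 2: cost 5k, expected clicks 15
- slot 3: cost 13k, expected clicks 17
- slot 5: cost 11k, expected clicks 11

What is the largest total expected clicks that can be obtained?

35

slot 2 + slot 5: cost 5 + 11 = 16 ≤ 21, expected clicks 15 + 11 = 26.
slot 2 + slot 3: cost 5 + 13 = 18 ≤ 21, expected clicks 15 + 17 = 32.
slot 4 + slot 2 + slot 5: cost 5 + 5 + 11 = 21 ≤ 21, expected clicks 9 + 15 + 11 = 35.
Best is slot 4, slot 2, and slot 5 with total expected clicks 35.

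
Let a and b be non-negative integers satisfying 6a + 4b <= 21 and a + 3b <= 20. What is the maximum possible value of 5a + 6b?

Relaxing integrality, the LP optimum is 31.50 at (a,b) = (0, 5.25), which is not an integer point.
(a,b)=(0,5): 6·0+4·5=20≤21, 1·0+3·5=15≤20, objective 30.
(a,b)=(0,4): 6·0+4·4=16≤21, 1·0+3·4=12≤20, objective 24.
The best lattice point is (0,5), giving 30.

30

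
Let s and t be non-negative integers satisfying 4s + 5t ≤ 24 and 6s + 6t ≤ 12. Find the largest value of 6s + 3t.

12

(s,t)=(2,0): 4·2+5·0=8≤24, 6·2+6·0=12≤12, objective 12.
(s,t)=(1,1): 4·1+5·1=9≤24, 6·1+6·1=12≤12, objective 9.
Maximum is 12 at (s,t)=(2,0).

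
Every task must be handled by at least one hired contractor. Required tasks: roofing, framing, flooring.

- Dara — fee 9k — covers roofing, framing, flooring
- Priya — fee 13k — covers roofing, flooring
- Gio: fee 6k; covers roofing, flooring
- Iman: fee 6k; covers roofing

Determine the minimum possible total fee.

This is an integer covering problem.
Dara alone covers roofing, framing, flooring — every task.
Total fee: 9.

9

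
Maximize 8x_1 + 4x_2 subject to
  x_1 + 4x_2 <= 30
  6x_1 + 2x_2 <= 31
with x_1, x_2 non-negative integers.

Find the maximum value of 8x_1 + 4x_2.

48

(x_1,x_2)=(3,6): 1·3+4·6=27≤30, 6·3+2·6=30≤31, objective 48.
(x_1,x_2)=(2,7): 1·2+4·7=30≤30, 6·2+2·7=26≤31, objective 44.
The best lattice point is (3,6), giving 48.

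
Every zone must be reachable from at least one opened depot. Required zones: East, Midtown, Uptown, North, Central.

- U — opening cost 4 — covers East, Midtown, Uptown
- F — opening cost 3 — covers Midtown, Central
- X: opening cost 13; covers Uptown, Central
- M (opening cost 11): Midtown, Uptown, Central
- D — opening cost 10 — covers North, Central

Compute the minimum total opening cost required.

This is a weighted set-cover instance.
The greedy cost-per-new-zone heuristic would pick U, F, and D for 17, but a cheaper cover exists.
Choose U and D: together they cover East, Midtown, Uptown, North, Central — every zone.
Total opening cost: 4 + 10 = 14.
No cover costs less than 14.

14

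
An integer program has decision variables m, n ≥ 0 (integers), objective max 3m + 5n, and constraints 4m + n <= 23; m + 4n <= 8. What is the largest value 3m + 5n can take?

17

The continuous relaxation peaks at (5.6, 0.6) with value 19.80; rounding to a feasible lattice point costs some objective.
(m,n)=(4,1): 4·4+1·1=17≤23, 1·4+4·1=8≤8, objective 17.
(m,n)=(5,0): 4·5+1·0=20≤23, 1·5+4·0=5≤8, objective 15.
No feasible integer point exceeds 17.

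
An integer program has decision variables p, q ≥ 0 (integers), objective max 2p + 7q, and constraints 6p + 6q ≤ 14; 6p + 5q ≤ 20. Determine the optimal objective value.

14

(p,q)=(0,2): 6·0+6·2=12≤14, 6·0+5·2=10≤20, objective 14.
(p,q)=(1,1): 6·1+6·1=12≤14, 6·1+5·1=11≤20, objective 9.
(p,q)=(0,1): 6·0+6·1=6≤14, 6·0+5·1=5≤20, objective 7.
The best lattice point is (0,2), giving 14.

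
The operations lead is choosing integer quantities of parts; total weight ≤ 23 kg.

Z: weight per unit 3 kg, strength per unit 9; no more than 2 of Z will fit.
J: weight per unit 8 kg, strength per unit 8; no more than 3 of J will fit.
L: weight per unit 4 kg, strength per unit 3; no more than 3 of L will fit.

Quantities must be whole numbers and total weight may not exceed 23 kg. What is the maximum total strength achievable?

34

Z has the best ratio (9/3); taking only Z gives at most 2×9 = 18 (stopped by the supply cap of 2).
Mixing does better — 2×Z and 2×J: weight 22 ≤ 23, strength 2·9 + 2·8 = 34.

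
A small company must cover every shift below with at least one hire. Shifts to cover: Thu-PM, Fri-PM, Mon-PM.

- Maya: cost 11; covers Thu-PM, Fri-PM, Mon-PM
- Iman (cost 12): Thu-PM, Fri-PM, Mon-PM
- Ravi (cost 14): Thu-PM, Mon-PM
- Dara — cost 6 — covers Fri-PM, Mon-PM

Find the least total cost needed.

This is a weighted set-cover instance.
The greedy cost-per-new-shift heuristic would pick Dara and Maya for 17, but a cheaper cover exists.
Maya alone covers Thu-PM, Fri-PM, Mon-PM — every shift.
Total cost: 11.
No cover costs less than 11.

11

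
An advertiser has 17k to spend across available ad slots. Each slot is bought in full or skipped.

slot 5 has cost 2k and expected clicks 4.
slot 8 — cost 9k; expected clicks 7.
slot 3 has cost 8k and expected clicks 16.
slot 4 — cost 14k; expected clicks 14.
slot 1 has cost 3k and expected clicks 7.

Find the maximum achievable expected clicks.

Allowing fractional choices, the relaxed optimum would be about 31.0, but ad slots are indivisible.
slot 3 + slot 1: cost 8 + 3 = 11 ≤ 17, expected clicks 16 + 7 = 23.
slot 8 + slot 3: cost 9 + 8 = 17 ≤ 17, expected clicks 7 + 16 = 23.
slot 5 + slot 3 + slot 1: cost 2 + 8 + 3 = 13 ≤ 17, expected clicks 4 + 16 + 7 = 27.
Best is slot 5, slot 3, and slot 1 with total expected clicks 27.

27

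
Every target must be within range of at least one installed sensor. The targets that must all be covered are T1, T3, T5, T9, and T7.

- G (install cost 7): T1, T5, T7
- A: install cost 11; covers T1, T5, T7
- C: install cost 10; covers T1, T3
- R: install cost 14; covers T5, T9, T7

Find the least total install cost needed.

This is an integer covering problem.
The greedy cost-per-new-target heuristic would pick G, C, and R for 31, but a cheaper cover exists.
Choose C and R: together they cover T1, T3, T5, T9, T7 — every target.
Total install cost: 10 + 14 = 24.
No cover costs less than 24.

24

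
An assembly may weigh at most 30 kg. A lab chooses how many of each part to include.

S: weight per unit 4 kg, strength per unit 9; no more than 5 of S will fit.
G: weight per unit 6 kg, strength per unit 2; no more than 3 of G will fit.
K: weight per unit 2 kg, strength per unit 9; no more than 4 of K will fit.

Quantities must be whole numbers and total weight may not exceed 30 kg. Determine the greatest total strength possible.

81

Take 5×S and 4×K: weight 28 ≤ 30, strength 5·9 + 4·9 = 81.
K has the best ratio (9/2) and is taken to its limit of 4; remaining capacity is filled optimally with the others.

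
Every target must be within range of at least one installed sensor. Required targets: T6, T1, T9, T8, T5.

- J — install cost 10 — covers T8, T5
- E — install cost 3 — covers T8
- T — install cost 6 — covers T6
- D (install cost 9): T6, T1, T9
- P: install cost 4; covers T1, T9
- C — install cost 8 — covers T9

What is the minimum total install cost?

This is an integer covering problem.
Choose J and D: together they cover T6, T1, T9, T8, T5 — every target.
Total install cost: 10 + 9 = 19.

19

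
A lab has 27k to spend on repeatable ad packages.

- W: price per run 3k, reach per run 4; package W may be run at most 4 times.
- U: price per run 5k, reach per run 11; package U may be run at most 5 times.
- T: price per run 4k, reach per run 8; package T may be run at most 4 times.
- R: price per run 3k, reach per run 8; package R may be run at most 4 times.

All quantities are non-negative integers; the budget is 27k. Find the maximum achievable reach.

This is a bounded integer knapsack.
Take 3×U and 4×R: price 27 ≤ 27, reach 3·11 + 4·8 = 65.
R has the best ratio (8/3) and is taken to its limit of 4; remaining capacity is filled optimally with the others.

65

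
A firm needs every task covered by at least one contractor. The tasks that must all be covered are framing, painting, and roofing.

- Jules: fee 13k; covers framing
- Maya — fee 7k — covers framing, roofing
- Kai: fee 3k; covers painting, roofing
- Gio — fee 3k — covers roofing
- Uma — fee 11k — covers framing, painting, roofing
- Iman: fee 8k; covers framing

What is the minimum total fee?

This is an integer covering problem.
Choose Maya and Kai: together they cover framing, painting, roofing — every task.
Total fee: 7 + 3 = 10.
No cover costs less than 10.

10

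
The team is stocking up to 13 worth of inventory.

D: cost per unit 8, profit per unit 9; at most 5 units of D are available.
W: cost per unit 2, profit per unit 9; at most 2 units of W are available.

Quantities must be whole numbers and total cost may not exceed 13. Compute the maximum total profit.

27

Take 1×D and 2×W: cost 12 ≤ 13, profit 1·9 + 2·9 = 27.
W has the best ratio (9/2) and is taken to its limit of 2; remaining capacity is filled optimally with the others.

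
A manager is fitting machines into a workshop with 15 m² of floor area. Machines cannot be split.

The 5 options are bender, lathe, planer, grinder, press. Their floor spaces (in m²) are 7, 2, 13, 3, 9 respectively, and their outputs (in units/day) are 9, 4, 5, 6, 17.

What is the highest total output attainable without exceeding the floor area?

27

Allowing fractional choices, the relaxed optimum would be about 28.3, but machines are indivisible.
lathe + grinder + press: floor space 2 + 3 + 9 = 14 ≤ 15, output 4 + 6 + 17 = 27.
lathe + press: floor space 2 + 9 = 11 ≤ 15, output 4 + 17 = 21.
grinder + press: floor space 3 + 9 = 12 ≤ 15, output 6 + 17 = 23.
Best is lathe, grinder, and press with total output 27.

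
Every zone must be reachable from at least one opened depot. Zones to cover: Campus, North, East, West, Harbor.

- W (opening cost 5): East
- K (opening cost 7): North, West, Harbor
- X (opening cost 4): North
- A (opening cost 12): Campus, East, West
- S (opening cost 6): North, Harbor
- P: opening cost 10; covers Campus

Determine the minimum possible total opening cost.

18

The greedy cost-per-new-zone heuristic would pick K, W, and P for 22, but a cheaper cover exists.
Choose A and S: together they cover Campus, North, East, West, Harbor — every zone.
Total opening cost: 12 + 6 = 18.
No cover costs less than 18.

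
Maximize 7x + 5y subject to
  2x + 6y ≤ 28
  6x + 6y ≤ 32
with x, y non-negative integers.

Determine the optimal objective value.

(x,y)=(5,0): 2·5+6·0=10≤28, 6·5+6·0=30≤32, objective 35.
(x,y)=(4,1): 2·4+6·1=14≤28, 6·4+6·1=30≤32, objective 33.
(x,y)=(4,0): 2·4+6·0=8≤28, 6·4+6·0=24≤32, objective 28.
No feasible integer point exceeds 35.

35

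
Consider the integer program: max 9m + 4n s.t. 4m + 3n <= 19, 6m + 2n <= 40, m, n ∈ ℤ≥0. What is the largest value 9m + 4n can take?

The continuous relaxation peaks at (4.75, 0) with value 42.75; rounding to a feasible lattice point costs some objective.
(m,n)=(4,1): 4·4+3·1=19≤19, 6·4+2·1=26≤40, objective 40.
(m,n)=(4,0): 4·4+3·0=16≤19, 6·4+2·0=24≤40, objective 36.
Maximum is 40 at (m,n)=(4,1).

40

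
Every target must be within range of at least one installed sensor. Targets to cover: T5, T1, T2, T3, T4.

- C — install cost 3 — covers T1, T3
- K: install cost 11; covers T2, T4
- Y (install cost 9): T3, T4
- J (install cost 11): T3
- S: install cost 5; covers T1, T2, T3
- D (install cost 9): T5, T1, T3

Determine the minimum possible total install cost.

The greedy cost-per-new-target heuristic would pick C, S, Y, and D for 26, but a cheaper cover exists.
Choose K and D: together they cover T5, T1, T2, T3, T4 — every target.
Total install cost: 11 + 9 = 20.
No cover costs less than 20.

20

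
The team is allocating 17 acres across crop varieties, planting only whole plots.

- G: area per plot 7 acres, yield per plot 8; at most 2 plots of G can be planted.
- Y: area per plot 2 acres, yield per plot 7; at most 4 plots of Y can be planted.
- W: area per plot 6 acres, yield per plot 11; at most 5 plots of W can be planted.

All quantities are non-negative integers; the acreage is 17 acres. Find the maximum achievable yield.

39

Take 4×Y and 1×W: area 14 ≤ 17, yield 4·7 + 1·11 = 39.
Y has the best ratio (7/2) and is taken to its limit of 4; remaining capacity is filled optimally with the others.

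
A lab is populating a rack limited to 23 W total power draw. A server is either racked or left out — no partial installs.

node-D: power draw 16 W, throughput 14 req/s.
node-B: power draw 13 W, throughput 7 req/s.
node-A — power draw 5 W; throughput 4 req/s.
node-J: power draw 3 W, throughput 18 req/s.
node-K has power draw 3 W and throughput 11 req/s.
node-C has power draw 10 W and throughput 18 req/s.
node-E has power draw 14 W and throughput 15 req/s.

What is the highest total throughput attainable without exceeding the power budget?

51

Take node-A, node-J, node-K, and node-C: power draw 5 + 3 + 3 + 10 = 21 ≤ 23, throughput 4 + 18 + 11 + 18 = 51.
No other feasible combination does better.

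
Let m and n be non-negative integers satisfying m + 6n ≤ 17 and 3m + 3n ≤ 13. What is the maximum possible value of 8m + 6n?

32

(m,n)=(4,0): 1·4+6·0=4≤17, 3·4+3·0=12≤13, objective 32.
(m,n)=(3,1): 1·3+6·1=9≤17, 3·3+3·1=12≤13, objective 30.
No feasible integer point exceeds 32.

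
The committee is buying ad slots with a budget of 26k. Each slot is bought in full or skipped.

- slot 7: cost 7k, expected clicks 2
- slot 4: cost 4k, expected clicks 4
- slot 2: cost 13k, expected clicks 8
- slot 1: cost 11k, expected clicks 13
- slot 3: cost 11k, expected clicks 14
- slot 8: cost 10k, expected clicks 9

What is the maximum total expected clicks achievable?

slot 4 + slot 3 + slot 8: cost 4 + 11 + 10 = 25 ≤ 26, expected clicks 4 + 14 + 9 = 27.
slot 1 + slot 3: cost 11 + 11 = 22 ≤ 26, expected clicks 13 + 14 = 27.
slot 4 + slot 1 + slot 3: cost 4 + 11 + 11 = 26 ≤ 26, expected clicks 4 + 13 + 14 = 31.
Best is slot 4, slot 1, and slot 3 with total expected clicks 31.

31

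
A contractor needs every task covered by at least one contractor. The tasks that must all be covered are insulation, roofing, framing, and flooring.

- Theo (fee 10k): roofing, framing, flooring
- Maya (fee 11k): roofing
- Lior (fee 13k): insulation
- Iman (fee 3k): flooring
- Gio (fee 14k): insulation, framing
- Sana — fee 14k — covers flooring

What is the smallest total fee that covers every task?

The greedy cost-per-new-task heuristic would pick Iman, Theo, and Lior for 26, but a cheaper cover exists.
Choose Theo and Lior: together they cover insulation, roofing, framing, flooring — every task.
Total fee: 10 + 13 = 23.
No cover costs less than 23.

23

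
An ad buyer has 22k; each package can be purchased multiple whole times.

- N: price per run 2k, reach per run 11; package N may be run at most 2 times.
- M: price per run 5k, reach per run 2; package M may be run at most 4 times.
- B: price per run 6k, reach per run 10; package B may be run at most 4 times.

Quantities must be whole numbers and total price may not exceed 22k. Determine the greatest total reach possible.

2×N, 1×M, and 2×B: price 21 ≤ 22, reach 2·11 + 1·2 + 2·10 = 44.
2×N and 3×B: price 22 ≤ 22, reach 2·11 + 3·10 = 52.
Best is 52.

52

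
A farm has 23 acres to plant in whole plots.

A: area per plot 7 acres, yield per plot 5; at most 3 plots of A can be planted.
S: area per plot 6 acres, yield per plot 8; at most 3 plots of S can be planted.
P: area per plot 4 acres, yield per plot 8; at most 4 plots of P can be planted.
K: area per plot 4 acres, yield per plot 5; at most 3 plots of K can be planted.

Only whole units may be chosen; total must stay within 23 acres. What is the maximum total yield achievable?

This is a bounded integer knapsack.
P has the best ratio (8/4); taking only P gives at most 4×8 = 32 (stopped by the supply cap of 4).
Mixing does better — 1×S and 4×P: area 22 ≤ 23, yield 1·8 + 4·8 = 40.

40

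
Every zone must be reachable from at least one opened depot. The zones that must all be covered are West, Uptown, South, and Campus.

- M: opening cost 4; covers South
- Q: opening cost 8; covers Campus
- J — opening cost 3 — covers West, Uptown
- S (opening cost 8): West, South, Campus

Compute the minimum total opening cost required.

11

This is an integer covering problem.
The greedy cost-per-new-zone heuristic would pick J, M, and Q for 15, but a cheaper cover exists.
Choose J and S: together they cover West, Uptown, South, Campus — every zone.
Total opening cost: 3 + 8 = 11.
No cover costs less than 11.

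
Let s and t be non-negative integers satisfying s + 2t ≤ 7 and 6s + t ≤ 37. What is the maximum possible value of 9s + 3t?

Relaxing integrality, the LP optimum is 56.18 at (s,t) = (6.09, 0.455), which is not an integer point.
(s,t)=(6,0): 1·6+2·0=6≤7, 6·6+1·0=36≤37, objective 54.
(s,t)=(5,1): 1·5+2·1=7≤7, 6·5+1·1=31≤37, objective 48.
(s,t)=(5,0): 1·5+2·0=5≤7, 6·5+1·0=30≤37, objective 45.
The best lattice point is (6,0), giving 54.

54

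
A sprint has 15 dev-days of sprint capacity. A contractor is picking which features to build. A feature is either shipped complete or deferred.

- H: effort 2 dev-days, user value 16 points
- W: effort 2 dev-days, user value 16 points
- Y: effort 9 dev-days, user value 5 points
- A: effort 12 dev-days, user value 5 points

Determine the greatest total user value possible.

Allowing fractional choices, the relaxed optimum would be about 37.8, but features are indivisible.
H + W: effort 2 + 2 = 4 ≤ 15, user value 16 + 16 = 32.
H + W + Y: effort 2 + 2 + 9 = 13 ≤ 15, user value 16 + 16 + 5 = 37.
Best is H, W, and Y with total user value 37.

37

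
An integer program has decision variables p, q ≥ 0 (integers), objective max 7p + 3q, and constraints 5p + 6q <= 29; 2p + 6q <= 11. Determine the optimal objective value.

(p,q)=(5,0) is feasible, giving 35.
(p,q)=(4,0) is feasible, giving 28.
The best lattice point is (5,0), giving 35.

35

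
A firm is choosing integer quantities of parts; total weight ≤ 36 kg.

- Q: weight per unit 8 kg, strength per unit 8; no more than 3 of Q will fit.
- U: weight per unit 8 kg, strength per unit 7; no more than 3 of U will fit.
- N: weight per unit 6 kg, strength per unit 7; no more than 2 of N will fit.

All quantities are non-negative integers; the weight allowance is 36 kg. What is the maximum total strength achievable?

This is a bounded integer knapsack.
Take 3×Q and 2×N: weight 36 ≤ 36, strength 3·8 + 2·7 = 38.
N has the best ratio (7/6) and is taken to its limit of 2; remaining capacity is filled optimally with the others.

38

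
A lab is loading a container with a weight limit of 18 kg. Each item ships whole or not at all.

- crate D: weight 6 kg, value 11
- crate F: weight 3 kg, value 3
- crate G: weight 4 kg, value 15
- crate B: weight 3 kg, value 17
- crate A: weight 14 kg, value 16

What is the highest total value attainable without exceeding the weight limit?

46

Take crate D, crate F, crate G, and crate B: weight 6 + 3 + 4 + 3 = 16 ≤ 18, value 11 + 3 + 15 + 17 = 46.
No other feasible combination does better.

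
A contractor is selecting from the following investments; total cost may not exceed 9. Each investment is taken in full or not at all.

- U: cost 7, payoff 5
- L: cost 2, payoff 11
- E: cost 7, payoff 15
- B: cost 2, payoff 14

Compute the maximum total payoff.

29

Allowing fractional choices, the relaxed optimum would be about 35.7, but investments are indivisible.
E + B: cost 7 + 2 = 9 ≤ 9, payoff 15 + 14 = 29.
L + E: cost 2 + 7 = 9 ≤ 9, payoff 11 + 15 = 26.
L + B: cost 2 + 2 = 4 ≤ 9, payoff 11 + 14 = 25.
Best is E and B with total payoff 29.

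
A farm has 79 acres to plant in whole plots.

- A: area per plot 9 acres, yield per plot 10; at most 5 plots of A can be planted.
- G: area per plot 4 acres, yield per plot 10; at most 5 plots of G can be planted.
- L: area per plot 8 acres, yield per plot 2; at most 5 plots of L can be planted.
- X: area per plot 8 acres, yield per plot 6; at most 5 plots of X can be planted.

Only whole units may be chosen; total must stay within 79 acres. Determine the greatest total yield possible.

106

5×A, 5×G, and 1×X: area 73 ≤ 79, yield 5·10 + 5·10 + 1·6 = 106.
3×A, 5×G, and 4×X: area 79 ≤ 79, yield 3·10 + 5·10 + 4·6 = 104.
Best is 106.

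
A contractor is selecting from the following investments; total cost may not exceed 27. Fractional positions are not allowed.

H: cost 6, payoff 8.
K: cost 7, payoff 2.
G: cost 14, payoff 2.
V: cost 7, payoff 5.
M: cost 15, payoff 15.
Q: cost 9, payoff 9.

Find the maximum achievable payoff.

24

M + Q: cost 15 + 9 = 24 ≤ 27, payoff 15 + 9 = 24.
H + M: cost 6 + 15 = 21 ≤ 27, payoff 8 + 15 = 23.
Best is M and Q with total payoff 24.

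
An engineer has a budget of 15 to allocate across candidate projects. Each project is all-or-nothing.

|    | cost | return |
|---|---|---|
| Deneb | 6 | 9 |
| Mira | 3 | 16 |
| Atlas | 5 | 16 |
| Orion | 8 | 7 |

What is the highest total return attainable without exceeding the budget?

41

Treat it as a binary knapsack problem.
Allowing fractional choices, the relaxed optimum would be about 41.9, but projects are indivisible.
Mira + Atlas: cost 3 + 5 = 8 ≤ 15, return 16 + 16 = 32.
Deneb + Mira: cost 6 + 3 = 9 ≤ 15, return 9 + 16 = 25.
Deneb + Mira + Atlas: cost 6 + 3 + 5 = 14 ≤ 15, return 9 + 16 + 16 = 41.
Best is Deneb, Mira, and Atlas with total return 41.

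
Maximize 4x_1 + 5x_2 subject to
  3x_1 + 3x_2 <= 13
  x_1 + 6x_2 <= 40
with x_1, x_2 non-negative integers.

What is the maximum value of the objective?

20

Relaxing integrality, the LP optimum is 21.67 at (x_1,x_2) = (0, 4.33), which is not an integer point.
(x_1,x_2)=(0,4): 3·0+3·4=12≤13, 1·0+6·4=24≤40, objective 20.
(x_1,x_2)=(1,3): 3·1+3·3=12≤13, 1·1+6·3=19≤40, objective 19.
(x_1,x_2)=(0,3): 3·0+3·3=9≤13, 1·0+6·3=18≤40, objective 15.
Maximum is 20 at (x_1,x_2)=(0,4).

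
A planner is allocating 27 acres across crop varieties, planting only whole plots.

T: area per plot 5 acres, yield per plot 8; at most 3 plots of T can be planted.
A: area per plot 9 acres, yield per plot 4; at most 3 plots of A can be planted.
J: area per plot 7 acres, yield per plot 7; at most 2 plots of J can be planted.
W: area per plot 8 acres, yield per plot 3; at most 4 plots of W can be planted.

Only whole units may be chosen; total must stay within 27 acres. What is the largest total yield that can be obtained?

This is a bounded integer knapsack.
Take 3×T and 1×J: area 22 ≤ 27, yield 3·8 + 1·7 = 31.
T has the best ratio (8/5) and is taken to its limit of 3; remaining capacity is filled optimally with the others.

31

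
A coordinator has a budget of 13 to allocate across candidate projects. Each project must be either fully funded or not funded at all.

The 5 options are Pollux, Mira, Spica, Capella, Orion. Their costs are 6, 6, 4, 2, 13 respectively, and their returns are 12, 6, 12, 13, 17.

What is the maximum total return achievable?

Treat it as a binary knapsack problem.
Allowing fractional choices, the relaxed optimum would be about 38.3, but projects are indivisible.
Mira + Spica + Capella: cost 6 + 4 + 2 = 12 ≤ 13, return 6 + 12 + 13 = 31.
Pollux + Spica + Capella: cost 6 + 4 + 2 = 12 ≤ 13, return 12 + 12 + 13 = 37.
Spica + Capella: cost 4 + 2 = 6 ≤ 13, return 12 + 13 = 25.
Best is Pollux, Spica, and Capella with total return 37.

37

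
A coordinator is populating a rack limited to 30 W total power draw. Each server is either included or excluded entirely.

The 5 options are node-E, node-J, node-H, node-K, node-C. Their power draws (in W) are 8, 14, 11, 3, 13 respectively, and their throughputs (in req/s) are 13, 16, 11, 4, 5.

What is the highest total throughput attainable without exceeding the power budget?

node-E + node-J + node-K: power draw 8 + 14 + 3 = 25 ≤ 30, throughput 13 + 16 + 4 = 33.
node-J + node-H + node-K: power draw 14 + 11 + 3 = 28 ≤ 30, throughput 16 + 11 + 4 = 31.
Best is node-E, node-J, and node-K with total throughput 33.

33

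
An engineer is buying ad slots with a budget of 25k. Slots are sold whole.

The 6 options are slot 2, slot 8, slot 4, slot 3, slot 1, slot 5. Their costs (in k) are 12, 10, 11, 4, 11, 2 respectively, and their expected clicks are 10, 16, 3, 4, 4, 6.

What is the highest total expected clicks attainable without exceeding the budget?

32

This is a 0-1 knapsack instance.
slot 2 + slot 8 + slot 5: cost 12 + 10 + 2 = 24 ≤ 25, expected clicks 10 + 16 + 6 = 32.
slot 8 + slot 3 + slot 5: cost 10 + 4 + 2 = 16 ≤ 25, expected clicks 16 + 4 + 6 = 26.
Best is slot 2, slot 8, and slot 5 with total expected clicks 32.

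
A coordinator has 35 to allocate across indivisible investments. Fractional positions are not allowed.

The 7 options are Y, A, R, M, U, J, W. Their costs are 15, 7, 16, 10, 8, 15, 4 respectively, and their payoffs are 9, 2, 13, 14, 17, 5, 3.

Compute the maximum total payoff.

44

Allowing fractional choices, the relaxed optimum would be about 44.8, but investments are indivisible.
Y + M + U: cost 15 + 10 + 8 = 33 ≤ 35, payoff 9 + 14 + 17 = 40.
R + M + U: cost 16 + 10 + 8 = 34 ≤ 35, payoff 13 + 14 + 17 = 44.
Best is R, M, and U with total payoff 44.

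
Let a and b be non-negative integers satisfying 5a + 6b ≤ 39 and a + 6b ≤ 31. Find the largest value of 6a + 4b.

Relaxing integrality, the LP optimum is 46.80 at (a,b) = (7.8, 0), which is not an integer point.
(a,b)=(7,0): 5·7+6·0=35≤39, 1·7+6·0=7≤31, objective 42.
(a,b)=(6,1): 5·6+6·1=36≤39, 1·6+6·1=12≤31, objective 40.
(a,b)=(6,0): 5·6+6·0=30≤39, 1·6+6·0=6≤31, objective 36.
Maximum is 42 at (a,b)=(7,0).

42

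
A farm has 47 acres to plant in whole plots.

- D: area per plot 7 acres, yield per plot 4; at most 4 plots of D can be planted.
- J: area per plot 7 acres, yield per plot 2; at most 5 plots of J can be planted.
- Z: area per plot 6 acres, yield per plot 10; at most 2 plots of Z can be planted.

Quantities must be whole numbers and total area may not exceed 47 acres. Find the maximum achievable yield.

38

Z has the best ratio (10/6); taking only Z gives at most 2×10 = 20 (stopped by the supply cap of 2).
Mixing does better — 4×D, 1×J, and 2×Z: area 47 ≤ 47, yield 4·4 + 1·2 + 2·10 = 38.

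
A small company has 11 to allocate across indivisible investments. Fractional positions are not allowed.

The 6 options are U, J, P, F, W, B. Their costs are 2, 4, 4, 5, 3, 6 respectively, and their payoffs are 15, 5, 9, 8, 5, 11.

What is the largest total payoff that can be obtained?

32

Allowing fractional choices, the relaxed optimum would be about 33.2, but investments are indivisible.
U + P + F: cost 2 + 4 + 5 = 11 ≤ 11, payoff 15 + 9 + 8 = 32.
U + W + B: cost 2 + 3 + 6 = 11 ≤ 11, payoff 15 + 5 + 11 = 31.
Best is U, P, and F with total payoff 32.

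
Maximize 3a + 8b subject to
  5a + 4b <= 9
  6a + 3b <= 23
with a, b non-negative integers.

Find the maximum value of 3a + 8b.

16

(a,b)=(0,2): 5·0+4·2=8≤9, 6·0+3·2=6≤23, objective 16.
(a,b)=(1,1): 5·1+4·1=9≤9, 6·1+3·1=9≤23, objective 11.
(a,b)=(0,1): 5·0+4·1=4≤9, 6·0+3·1=3≤23, objective 8.
No feasible integer point exceeds 16.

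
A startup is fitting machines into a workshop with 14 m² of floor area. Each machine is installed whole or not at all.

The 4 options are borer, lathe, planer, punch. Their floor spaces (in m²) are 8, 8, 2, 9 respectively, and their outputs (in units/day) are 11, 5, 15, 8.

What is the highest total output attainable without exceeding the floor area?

26

This is an integer program with binary decision variables.
lathe + planer: floor space 8 + 2 = 10 ≤ 14, output 5 + 15 = 20.
borer + planer: floor space 8 + 2 = 10 ≤ 14, output 11 + 15 = 26.
planer + punch: floor space 2 + 9 = 11 ≤ 14, output 15 + 8 = 23.
Best is borer and planer with total output 26.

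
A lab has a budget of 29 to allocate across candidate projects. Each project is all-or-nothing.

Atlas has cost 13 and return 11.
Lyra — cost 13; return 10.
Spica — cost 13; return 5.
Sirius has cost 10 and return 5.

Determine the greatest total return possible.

This is an integer program with binary decision variables.
Take Atlas and Lyra: cost 13 + 13 = 26 ≤ 29, return 11 + 10 = 21.
No other feasible combination does better.

21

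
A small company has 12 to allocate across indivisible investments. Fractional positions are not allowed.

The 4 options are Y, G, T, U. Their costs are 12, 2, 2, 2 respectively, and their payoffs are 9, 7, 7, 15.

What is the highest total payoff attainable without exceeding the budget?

G + U: cost 2 + 2 = 4 ≤ 12, payoff 7 + 15 = 22.
G + T + U: cost 2 + 2 + 2 = 6 ≤ 12, payoff 7 + 7 + 15 = 29.
Best is G, T, and U with total payoff 29.

29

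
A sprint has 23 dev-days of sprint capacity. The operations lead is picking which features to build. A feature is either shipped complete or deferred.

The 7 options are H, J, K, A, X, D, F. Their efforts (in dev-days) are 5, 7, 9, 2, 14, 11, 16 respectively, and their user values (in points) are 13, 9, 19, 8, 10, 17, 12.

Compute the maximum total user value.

49

This is a 0-1 knapsack instance.
Allowing fractional choices, the relaxed optimum would be about 50.8, but features are indivisible.
H + J + K: effort 5 + 7 + 9 = 21 ≤ 23, user value 13 + 9 + 19 = 41.
K + A + D: effort 9 + 2 + 11 = 22 ≤ 23, user value 19 + 8 + 17 = 44.
H + J + K + A: effort 5 + 7 + 9 + 2 = 23 ≤ 23, user value 13 + 9 + 19 + 8 = 49.
Best is H, J, K, and A with total user value 49.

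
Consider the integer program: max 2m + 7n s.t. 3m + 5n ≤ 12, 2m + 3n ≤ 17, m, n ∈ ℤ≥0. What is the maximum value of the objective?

14

(m,n)=(0,2): 3·0+5·2=10≤12, 2·0+3·2=6≤17, objective 14.
(m,n)=(1,1): 3·1+5·1=8≤12, 2·1+3·1=5≤17, objective 9.
(m,n)=(0,1): 3·0+5·1=5≤12, 2·0+3·1=3≤17, objective 7.
No feasible integer point exceeds 14.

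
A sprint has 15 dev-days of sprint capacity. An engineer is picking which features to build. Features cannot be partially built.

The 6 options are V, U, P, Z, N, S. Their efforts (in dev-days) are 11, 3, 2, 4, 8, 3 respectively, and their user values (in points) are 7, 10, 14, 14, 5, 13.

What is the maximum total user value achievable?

51

Treat it as a binary knapsack problem.
Take U, P, Z, and S: effort 3 + 2 + 4 + 3 = 12 ≤ 15, user value 10 + 14 + 14 + 13 = 51.
No other feasible combination does better.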